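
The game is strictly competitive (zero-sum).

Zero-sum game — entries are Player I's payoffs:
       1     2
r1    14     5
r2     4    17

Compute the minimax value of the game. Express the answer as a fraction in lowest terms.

Row minima are 5 and 4, so Player I's maximin is 5; column maxima are 14 and 17, so Player II's minimax is 14. These differ, so the equilibrium is in mixed strategies.
Let Player I play r1 with probability p. Player II is indifferent when 14p + 4(1−p) = 5p + 17(1−p), giving p = 13/22.
Let Player II play 1 with probability q. Player I is indifferent when 14q + 5(1−q) = 4q + 17(1−q), giving q = 6/11.
The value is 14·(6/11) + (5)·(5/11) = 109/11.

109/11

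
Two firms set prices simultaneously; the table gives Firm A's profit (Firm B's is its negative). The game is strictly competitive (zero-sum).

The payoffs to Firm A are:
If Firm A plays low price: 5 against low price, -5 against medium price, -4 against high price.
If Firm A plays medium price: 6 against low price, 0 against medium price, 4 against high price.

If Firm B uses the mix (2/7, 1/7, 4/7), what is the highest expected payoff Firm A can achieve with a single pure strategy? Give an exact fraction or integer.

low price: (5)·(2/7) + (-5)·(1/7) + (-4)·(4/7) = -11/7.
medium price: (6)·(2/7) + (0)·(1/7) + (4)·(4/7) = 4.
The best pure response is medium price with expected payoff 4.

4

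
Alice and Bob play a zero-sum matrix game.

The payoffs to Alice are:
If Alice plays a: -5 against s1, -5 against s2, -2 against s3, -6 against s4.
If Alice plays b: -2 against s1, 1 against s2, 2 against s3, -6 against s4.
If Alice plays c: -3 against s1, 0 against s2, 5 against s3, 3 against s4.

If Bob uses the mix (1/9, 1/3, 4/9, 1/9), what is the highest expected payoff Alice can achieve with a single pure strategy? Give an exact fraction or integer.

a: (-5)·(1/9) + (-5)·(1/3) + (-2)·(4/9) + (-6)·(1/9) = -34/9.
b: (-2)·(1/9) + (1)·(1/3) + (2)·(4/9) + (-6)·(1/9) = 1/3.
c: (-3)·(1/9) + (0)·(1/3) + (5)·(4/9) + (3)·(1/9) = 20/9.
The best pure response is c with expected payoff 20/9.

20/9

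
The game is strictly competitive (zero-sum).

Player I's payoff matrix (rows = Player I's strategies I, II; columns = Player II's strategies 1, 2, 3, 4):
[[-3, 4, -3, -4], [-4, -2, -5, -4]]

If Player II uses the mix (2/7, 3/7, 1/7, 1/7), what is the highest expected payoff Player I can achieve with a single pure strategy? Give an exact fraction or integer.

-1/7

I: (-3)·(2/7) + (4)·(3/7) + (-3)·(1/7) + (-4)·(1/7) = -1/7.
II: (-4)·(2/7) + (-2)·(3/7) + (-5)·(1/7) + (-4)·(1/7) = -23/7.
The best pure response is I with expected payoff -1/7.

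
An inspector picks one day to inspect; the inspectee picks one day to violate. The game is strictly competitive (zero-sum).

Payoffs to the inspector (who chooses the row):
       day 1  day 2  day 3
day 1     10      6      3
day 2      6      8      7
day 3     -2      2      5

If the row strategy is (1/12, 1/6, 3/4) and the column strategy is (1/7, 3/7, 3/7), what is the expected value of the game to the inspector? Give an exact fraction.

Against (1/7, 3/7, 3/7), each row's expected payoff is day 1: 37/7; day 2: 51/7; day 3: 19/7.
Taking the (1/12, 1/6, 3/4)-weighted average: (1/12)·(37/7) + (1/6)·(51/7) + (3/4)·(19/7) = 155/42.

155/42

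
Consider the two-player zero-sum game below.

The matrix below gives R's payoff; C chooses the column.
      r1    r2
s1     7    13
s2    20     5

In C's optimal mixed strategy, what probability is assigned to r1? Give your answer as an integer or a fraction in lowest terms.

Row minima are 7 and 5, so R's maximin is 7; column maxima are 20 and 13, so C's minimax is 13. These differ, so the equilibrium is in mixed strategies.
Let C play r1 with probability q. R is indifferent when 7q + 13(1−q) = 20q + 5(1−q), giving q = 8/21.

8/21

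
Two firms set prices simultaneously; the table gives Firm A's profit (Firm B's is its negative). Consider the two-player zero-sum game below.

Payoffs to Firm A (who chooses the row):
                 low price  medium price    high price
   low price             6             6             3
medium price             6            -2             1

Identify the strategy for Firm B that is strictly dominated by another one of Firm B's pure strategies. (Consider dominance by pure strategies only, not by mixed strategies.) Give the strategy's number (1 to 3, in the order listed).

1

Firm B prefers columns that give Firm A less. Compare low price with high price: 3 < 6, 1 < 6.
So high price strictly dominates low price for Firm B; low price is strictly dominated.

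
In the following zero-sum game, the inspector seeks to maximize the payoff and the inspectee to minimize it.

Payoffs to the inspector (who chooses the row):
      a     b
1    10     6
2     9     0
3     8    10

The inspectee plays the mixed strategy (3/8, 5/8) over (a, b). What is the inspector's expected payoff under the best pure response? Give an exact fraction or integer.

37/4

1: (10)·(3/8) + (6)·(5/8) = 15/2.
2: (9)·(3/8) + (0)·(5/8) = 27/8.
3: (8)·(3/8) + (10)·(5/8) = 37/4.
The best pure response is 3 with expected payoff 37/4.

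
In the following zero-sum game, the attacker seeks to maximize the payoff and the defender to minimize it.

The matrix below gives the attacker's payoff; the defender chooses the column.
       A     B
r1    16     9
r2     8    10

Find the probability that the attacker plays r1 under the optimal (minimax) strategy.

Row minima are 9 and 8, so the attacker's maximin is 9; column maxima are 16 and 10, so the defender's minimax is 10. These differ, so the equilibrium is in mixed strategies.
Let the attacker play r1 with probability p. The defender is indifferent when 16p + 8(1−p) = 9p + 10(1−p), giving p = 2/9.

2/9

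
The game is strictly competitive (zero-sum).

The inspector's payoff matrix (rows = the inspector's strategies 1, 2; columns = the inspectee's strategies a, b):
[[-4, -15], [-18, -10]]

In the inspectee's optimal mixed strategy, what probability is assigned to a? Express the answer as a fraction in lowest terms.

5/19

Row minima are -15 and -18, so the inspector's maximin is -15; column maxima are -4 and -10, so the inspectee's minimax is -10. These differ, so the equilibrium is in mixed strategies.
Let the inspectee play a with probability q. The inspector is indifferent when −4q − 15(1−q) = −18q − 10(1−q), giving q = 5/19.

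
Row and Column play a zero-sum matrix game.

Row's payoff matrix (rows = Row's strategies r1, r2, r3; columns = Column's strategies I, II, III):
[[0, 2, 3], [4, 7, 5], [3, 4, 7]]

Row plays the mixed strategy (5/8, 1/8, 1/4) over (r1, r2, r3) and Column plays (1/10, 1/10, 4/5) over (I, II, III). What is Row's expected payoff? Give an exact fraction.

Against (1/10, 1/10, 4/5), each row's expected payoff is r1: 13/5; r2: 51/10; r3: 63/10.
Taking the (5/8, 1/8, 1/4)-weighted average: (5/8)·(13/5) + (1/8)·(51/10) + (1/4)·(63/10) = 307/80.

307/80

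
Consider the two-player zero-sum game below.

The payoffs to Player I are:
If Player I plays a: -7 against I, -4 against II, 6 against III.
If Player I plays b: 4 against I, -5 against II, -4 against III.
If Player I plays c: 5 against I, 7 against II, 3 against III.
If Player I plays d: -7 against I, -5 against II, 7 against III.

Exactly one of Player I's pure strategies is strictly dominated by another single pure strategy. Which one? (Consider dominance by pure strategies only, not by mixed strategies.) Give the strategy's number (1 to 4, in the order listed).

2

Compare b with c: 5 > 4, 7 > -5, 3 > -4.
So c strictly dominates b for Player I; b is strictly dominated.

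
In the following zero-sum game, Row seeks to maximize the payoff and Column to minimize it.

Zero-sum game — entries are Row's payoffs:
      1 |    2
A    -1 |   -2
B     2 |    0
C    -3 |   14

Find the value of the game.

Row A is strictly dominated by row B, so Row never plays it.
The remaining 2×2 game on (B, C) × (1, 2) has no saddle point. Let Row play B with probability p; indifference gives 2p − 3(1−p) = 14(1−p), so p = 17/19.
Similarly Column's optimal q on 1 is 14/19, and the value is 2·(14/19) + (0)·(5/19) = 28/19.

28/19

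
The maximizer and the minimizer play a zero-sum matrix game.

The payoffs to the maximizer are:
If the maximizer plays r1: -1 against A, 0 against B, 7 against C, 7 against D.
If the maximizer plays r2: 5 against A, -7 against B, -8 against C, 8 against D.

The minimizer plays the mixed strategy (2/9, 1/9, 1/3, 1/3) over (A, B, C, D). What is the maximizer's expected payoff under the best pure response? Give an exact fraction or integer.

40/9

r1: (-1)·(2/9) + (0)·(1/9) + (7)·(1/3) + (7)·(1/3) = 40/9.
r2: (5)·(2/9) + (-7)·(1/9) + (-8)·(1/3) + (8)·(1/3) = 1/3.
The best pure response is r1 with expected payoff 40/9.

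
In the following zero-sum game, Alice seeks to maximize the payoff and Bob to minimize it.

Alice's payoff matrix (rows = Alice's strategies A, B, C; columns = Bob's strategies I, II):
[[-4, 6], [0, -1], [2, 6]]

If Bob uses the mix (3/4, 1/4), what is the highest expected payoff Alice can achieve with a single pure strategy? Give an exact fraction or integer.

3

A: (-4)·(3/4) + (6)·(1/4) = -3/2.
B: (0)·(3/4) + (-1)·(1/4) = -1/4.
C: (2)·(3/4) + (6)·(1/4) = 3.
The best pure response is C with expected payoff 3.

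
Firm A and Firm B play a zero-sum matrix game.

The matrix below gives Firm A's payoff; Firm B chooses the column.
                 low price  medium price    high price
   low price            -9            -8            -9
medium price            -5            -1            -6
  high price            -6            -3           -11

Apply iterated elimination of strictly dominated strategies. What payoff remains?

Column medium price is strictly dominated by low price for Firm B (-9<-8, -5<-1, -6<-3); eliminate medium price.
Row high price is strictly dominated by row medium price (-5>-6, -6>-11); eliminate high price.
Row low price is strictly dominated by row medium price (-5>-9, -6>-9); eliminate low price.
Column low price is strictly dominated by high price for Firm B (-6<-5); eliminate low price.
Only (medium price, high price) remains, with payoff -6.

-6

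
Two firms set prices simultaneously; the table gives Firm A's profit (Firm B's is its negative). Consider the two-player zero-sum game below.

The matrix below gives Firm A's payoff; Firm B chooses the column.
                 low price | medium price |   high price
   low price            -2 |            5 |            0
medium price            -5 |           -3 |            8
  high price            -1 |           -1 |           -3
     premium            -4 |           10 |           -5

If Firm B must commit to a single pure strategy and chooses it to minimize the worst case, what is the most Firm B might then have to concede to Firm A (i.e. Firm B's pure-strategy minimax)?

The worst case (largest entry) in each column is low price: -1, medium price: 10, high price: 8.
The best (smallest) of these is -1.

-1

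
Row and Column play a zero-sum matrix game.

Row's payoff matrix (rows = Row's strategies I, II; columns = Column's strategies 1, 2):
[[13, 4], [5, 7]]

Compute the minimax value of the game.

71/11

Row minima are 4 and 5, so Row's maximin is 5; column maxima are 13 and 7, so Column's minimax is 7. These differ, so the equilibrium is in mixed strategies.
Let Row play I with probability p. Column is indifferent when 13p + 5(1−p) = 4p + 7(1−p), giving p = 2/11.
Let Column play 1 with probability q. Row is indifferent when 13q + 4(1−q) = 5q + 7(1−q), giving q = 3/11.
The value is 13·(3/11) + (4)·(8/11) = 71/11.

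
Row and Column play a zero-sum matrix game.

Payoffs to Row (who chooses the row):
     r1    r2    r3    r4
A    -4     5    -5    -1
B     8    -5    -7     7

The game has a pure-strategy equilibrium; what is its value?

Row minima: -5, -7 → Row's maximin is -5.
Column maxima: 8, 5, -5, 7 → Column's minimax is -5.
They coincide at (A, r3), so the value is -5.

-5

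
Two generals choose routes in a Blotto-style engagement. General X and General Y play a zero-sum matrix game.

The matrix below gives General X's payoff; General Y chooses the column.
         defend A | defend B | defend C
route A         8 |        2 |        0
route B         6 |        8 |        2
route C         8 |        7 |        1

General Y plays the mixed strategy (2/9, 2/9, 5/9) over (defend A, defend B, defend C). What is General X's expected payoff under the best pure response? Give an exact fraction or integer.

38/9

route A: (8)·(2/9) + (2)·(2/9) + (0)·(5/9) = 20/9.
route B: (6)·(2/9) + (8)·(2/9) + (2)·(5/9) = 38/9.
route C: (8)·(2/9) + (7)·(2/9) + (1)·(5/9) = 35/9.
The best pure response is route B with expected payoff 38/9.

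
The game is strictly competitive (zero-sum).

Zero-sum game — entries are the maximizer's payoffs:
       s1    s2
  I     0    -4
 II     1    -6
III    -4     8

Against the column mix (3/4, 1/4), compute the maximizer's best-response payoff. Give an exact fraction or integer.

I: (0)·(3/4) + (-4)·(1/4) = -1.
II: (1)·(3/4) + (-6)·(1/4) = -3/4.
III: (-4)·(3/4) + (8)·(1/4) = -1.
The best pure response is II with expected payoff -3/4.

-3/4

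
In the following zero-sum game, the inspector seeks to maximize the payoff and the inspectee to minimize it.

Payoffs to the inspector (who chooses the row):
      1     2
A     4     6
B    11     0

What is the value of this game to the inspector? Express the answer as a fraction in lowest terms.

66/13

Row minima are 4 and 0, so the inspector's maximin is 4; column maxima are 11 and 6, so the inspectee's minimax is 6. These differ, so the equilibrium is in mixed strategies.
Let the inspector play A with probability p. The inspectee is indifferent when 4p + 11(1−p) = 6p, giving p = 11/13.
Let the inspectee play 1 with probability q. The inspector is indifferent when 4q + 6(1−q) = 11q, giving q = 6/13.
The value is 4·(6/13) + (6)·(7/13) = 66/13.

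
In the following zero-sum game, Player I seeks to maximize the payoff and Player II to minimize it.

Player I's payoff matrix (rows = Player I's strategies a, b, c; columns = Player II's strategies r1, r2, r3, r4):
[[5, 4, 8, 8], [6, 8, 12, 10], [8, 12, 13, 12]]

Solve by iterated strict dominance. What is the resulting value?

Column r3 is strictly dominated by r1 for Player II (5<8, 6<12, 8<13); eliminate r3.
Column r4 is strictly dominated by r1 for Player II (5<8, 6<10, 8<12); eliminate r4.
Row a is strictly dominated by row b (6>5, 8>4); eliminate a.
Column r2 is strictly dominated by r1 for Player II (6<8, 8<12); eliminate r2.
Row b is strictly dominated by row c (8>6); eliminate b.
Only (c, r1) remains, with payoff 8.

8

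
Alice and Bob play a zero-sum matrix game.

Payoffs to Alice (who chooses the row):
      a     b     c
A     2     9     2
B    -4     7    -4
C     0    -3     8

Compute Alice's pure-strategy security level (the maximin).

The worst-case payoff for each row is A: 2, B: -4, C: -3.
The best of these is 2.

2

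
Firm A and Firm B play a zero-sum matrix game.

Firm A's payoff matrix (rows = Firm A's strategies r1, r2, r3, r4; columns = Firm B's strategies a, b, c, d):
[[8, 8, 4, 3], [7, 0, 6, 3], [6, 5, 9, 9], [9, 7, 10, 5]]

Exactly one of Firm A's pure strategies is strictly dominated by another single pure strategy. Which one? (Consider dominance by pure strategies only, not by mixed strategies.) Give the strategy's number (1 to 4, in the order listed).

2

Compare r2 with r4: 9 > 7, 7 > 0, 10 > 6, 5 > 3.
So r4 strictly dominates r2 for Firm A; r2 is strictly dominated.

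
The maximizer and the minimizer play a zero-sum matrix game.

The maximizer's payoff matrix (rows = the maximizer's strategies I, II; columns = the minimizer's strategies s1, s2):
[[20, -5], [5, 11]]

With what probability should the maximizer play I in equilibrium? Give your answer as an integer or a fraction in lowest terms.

6/31

Row minima are -5 and 5, so the maximizer's maximin is 5; column maxima are 20 and 11, so the minimizer's minimax is 11. These differ, so the equilibrium is in mixed strategies.
Let the maximizer play I with probability p. The minimizer is indifferent when 20p + 5(1−p) = −5p + 11(1−p), giving p = 6/31.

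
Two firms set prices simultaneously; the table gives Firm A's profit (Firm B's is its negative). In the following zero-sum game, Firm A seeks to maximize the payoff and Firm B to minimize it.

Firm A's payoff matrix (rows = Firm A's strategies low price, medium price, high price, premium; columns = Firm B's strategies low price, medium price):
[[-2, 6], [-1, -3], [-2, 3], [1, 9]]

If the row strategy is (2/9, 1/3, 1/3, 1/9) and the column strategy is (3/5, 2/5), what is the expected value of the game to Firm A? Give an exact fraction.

2/15

Against (3/5, 2/5), each row's expected payoff is low price: 6/5; medium price: -9/5; high price: 0; premium: 21/5.
Taking the (2/9, 1/3, 1/3, 1/9)-weighted average: (2/9)·(6/5) + (1/3)·(-9/5) + (1/3)·(0) + (1/9)·(21/5) = 2/15.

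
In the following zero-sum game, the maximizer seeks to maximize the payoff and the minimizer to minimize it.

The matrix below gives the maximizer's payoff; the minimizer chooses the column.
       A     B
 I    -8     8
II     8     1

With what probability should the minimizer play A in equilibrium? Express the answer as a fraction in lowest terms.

7/23

Row minima are -8 and 1, so the maximizer's maximin is 1; column maxima are 8 and 8, so the minimizer's minimax is 8. These differ, so the equilibrium is in mixed strategies.
Let the minimizer play A with probability q. The maximizer is indifferent when −8q + 8(1−q) = 8q + (1−q), giving q = 7/23.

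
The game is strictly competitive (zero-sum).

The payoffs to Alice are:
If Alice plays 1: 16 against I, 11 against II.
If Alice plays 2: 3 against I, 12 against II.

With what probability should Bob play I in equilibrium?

1/14

Row minima are 11 and 3, so Alice's maximin is 11; column maxima are 16 and 12, so Bob's minimax is 12. These differ, so the equilibrium is in mixed strategies.
Let Bob play I with probability q. Alice is indifferent when 16q + 11(1−q) = 3q + 12(1−q), giving q = 1/14.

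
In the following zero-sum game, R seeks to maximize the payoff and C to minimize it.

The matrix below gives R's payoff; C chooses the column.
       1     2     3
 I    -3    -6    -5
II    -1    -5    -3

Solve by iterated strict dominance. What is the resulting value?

Column 3 is strictly dominated by 2 for C (-6<-5, -5<-3); eliminate 3.
Row I is strictly dominated by row II (-1>-3, -5>-6); eliminate I.
Column 1 is strictly dominated by 2 for C (-5<-1); eliminate 1.
Only (II, 2) remains, with payoff -5.

-5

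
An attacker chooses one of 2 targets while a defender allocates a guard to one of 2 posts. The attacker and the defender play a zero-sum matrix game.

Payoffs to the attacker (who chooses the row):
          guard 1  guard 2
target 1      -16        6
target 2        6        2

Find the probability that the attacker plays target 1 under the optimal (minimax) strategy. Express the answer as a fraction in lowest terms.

2/13

Row minima are -16 and 2, so the attacker's maximin is 2; column maxima are 6 and 6, so the defender's minimax is 6. These differ, so the equilibrium is in mixed strategies.
Let the attacker play target 1 with probability p. The defender is indifferent when −16p + 6(1−p) = 6p + 2(1−p), giving p = 2/13.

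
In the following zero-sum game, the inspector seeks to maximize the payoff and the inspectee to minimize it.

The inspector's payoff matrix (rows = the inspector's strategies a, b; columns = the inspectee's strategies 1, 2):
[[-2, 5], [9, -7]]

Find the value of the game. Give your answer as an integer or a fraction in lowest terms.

Row minima are -2 and -7, so the inspector's maximin is -2; column maxima are 9 and 5, so the inspectee's minimax is 5. These differ, so the equilibrium is in mixed strategies.
Let the inspector play a with probability p. The inspectee is indifferent when −2p + 9(1−p) = 5p − 7(1−p), giving p = 16/23.
Let the inspectee play 1 with probability q. The inspector is indifferent when −2q + 5(1−q) = 9q − 7(1−q), giving q = 12/23.
The value is -2·(12/23) + (5)·(11/23) = 31/23.

31/23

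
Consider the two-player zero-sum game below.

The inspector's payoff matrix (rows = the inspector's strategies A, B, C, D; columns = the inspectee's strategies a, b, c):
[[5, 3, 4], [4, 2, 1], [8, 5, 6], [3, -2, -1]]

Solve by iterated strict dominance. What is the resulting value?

5

Row B is strictly dominated by row A (5>4, 3>2, 4>1); eliminate B.
Column a is strictly dominated by b for the inspectee (3<5, 5<8, -2<3); eliminate a.
Column c is strictly dominated by b for the inspectee (3<4, 5<6, -2<-1); eliminate c.
Row A is strictly dominated by row C (5>3); eliminate A.
Row D is strictly dominated by row C (5>-2); eliminate D.
Only (C, b) remains, with payoff 5.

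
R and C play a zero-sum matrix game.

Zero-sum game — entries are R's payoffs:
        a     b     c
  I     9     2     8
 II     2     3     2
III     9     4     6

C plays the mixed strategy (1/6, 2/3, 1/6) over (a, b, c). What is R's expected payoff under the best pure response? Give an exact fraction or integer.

31/6

I: (9)·(1/6) + (2)·(2/3) + (8)·(1/6) = 25/6.
II: (2)·(1/6) + (3)·(2/3) + (2)·(1/6) = 8/3.
III: (9)·(1/6) + (4)·(2/3) + (6)·(1/6) = 31/6.
The best pure response is III with expected payoff 31/6.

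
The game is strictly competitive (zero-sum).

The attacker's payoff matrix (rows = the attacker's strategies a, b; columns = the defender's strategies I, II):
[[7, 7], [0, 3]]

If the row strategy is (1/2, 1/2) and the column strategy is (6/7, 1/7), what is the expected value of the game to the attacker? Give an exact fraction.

26/7

Against (6/7, 1/7), each row's expected payoff is a: 7; b: 3/7.
Taking the (1/2, 1/2)-weighted average: (1/2)·(7) + (1/2)·(3/7) = 26/7.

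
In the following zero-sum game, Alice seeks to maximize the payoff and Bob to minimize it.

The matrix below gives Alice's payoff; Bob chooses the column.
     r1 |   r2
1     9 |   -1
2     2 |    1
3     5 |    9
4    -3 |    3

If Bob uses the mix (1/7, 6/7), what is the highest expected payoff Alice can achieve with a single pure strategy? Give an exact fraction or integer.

59/7

1: (9)·(1/7) + (-1)·(6/7) = 3/7.
2: (2)·(1/7) + (1)·(6/7) = 8/7.
3: (5)·(1/7) + (9)·(6/7) = 59/7.
4: (-3)·(1/7) + (3)·(6/7) = 15/7.
The best pure response is 3 with expected payoff 59/7.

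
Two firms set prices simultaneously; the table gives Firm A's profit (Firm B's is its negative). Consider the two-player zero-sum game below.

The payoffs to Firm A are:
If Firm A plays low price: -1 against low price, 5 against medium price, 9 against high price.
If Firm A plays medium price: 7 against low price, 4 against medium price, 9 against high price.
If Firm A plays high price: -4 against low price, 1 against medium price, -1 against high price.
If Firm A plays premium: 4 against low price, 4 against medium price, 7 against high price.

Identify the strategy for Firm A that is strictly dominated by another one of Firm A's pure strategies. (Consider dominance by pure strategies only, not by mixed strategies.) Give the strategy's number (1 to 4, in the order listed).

3

Compare high price with low price: -1 > -4, 5 > 1, 9 > -1.
So low price strictly dominates high price for Firm A; high price is strictly dominated.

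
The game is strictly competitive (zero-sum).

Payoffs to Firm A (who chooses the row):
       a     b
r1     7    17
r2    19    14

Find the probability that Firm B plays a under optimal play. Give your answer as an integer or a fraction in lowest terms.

1/5

Row minima are 7 and 14, so Firm A's maximin is 14; column maxima are 19 and 17, so Firm B's minimax is 17. These differ, so the equilibrium is in mixed strategies.
Let Firm B play a with probability q. Firm A is indifferent when 7q + 17(1−q) = 19q + 14(1−q), giving q = 1/5.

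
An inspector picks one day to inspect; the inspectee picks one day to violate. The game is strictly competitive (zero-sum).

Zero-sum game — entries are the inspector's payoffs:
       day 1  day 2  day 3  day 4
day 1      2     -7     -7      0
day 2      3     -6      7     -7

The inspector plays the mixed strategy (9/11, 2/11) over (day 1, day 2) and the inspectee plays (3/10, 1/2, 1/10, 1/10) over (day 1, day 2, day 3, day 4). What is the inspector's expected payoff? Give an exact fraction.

Against (3/10, 1/2, 1/10, 1/10), each row's expected payoff is day 1: -18/5; day 2: -21/10.
Taking the (9/11, 2/11)-weighted average: (9/11)·(-18/5) + (2/11)·(-21/10) = -183/55.

-183/55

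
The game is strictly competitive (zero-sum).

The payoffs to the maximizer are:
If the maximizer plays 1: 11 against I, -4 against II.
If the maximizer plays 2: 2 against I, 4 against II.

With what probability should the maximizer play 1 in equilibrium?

Row minima are -4 and 2, so the maximizer's maximin is 2; column maxima are 11 and 4, so the minimizer's minimax is 4. These differ, so the equilibrium is in mixed strategies.
Let the maximizer play 1 with probability p. The minimizer is indifferent when 11p + 2(1−p) = −4p + 4(1−p), giving p = 2/17.

2/17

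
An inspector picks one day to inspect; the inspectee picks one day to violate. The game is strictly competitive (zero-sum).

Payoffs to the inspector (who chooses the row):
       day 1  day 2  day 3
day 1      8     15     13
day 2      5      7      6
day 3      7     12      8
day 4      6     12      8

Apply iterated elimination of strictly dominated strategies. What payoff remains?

8

Column day 2 is strictly dominated by day 1 for the inspectee (8<15, 5<7, 7<12, 6<12); eliminate day 2.
Row day 2 is strictly dominated by row day 1 (8>5, 13>6); eliminate day 2.
Row day 4 is strictly dominated by row day 1 (8>6, 13>8); eliminate day 4.
Column day 3 is strictly dominated by day 1 for the inspectee (8<13, 7<8); eliminate day 3.
Row day 3 is strictly dominated by row day 1 (8>7); eliminate day 3.
Only (day 1, day 1) remains, with payoff 8.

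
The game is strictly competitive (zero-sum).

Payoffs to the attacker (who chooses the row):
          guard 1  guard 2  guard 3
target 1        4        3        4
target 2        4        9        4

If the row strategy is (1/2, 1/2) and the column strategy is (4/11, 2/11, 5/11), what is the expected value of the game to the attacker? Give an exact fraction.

Against (4/11, 2/11, 5/11), each row's expected payoff is target 1: 42/11; target 2: 54/11.
Taking the (1/2, 1/2)-weighted average: (1/2)·(42/11) + (1/2)·(54/11) = 48/11.

48/11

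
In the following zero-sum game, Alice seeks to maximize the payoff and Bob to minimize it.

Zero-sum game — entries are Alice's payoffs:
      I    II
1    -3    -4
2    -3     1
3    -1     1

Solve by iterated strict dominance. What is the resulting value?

-1

Row 1 is strictly dominated by row 3 (-1>-3, 1>-4); eliminate 1.
Column II is strictly dominated by I for Bob (-3<1, -1<1); eliminate II.
Row 2 is strictly dominated by row 3 (-1>-3); eliminate 2.
Only (3, I) remains, with payoff -1.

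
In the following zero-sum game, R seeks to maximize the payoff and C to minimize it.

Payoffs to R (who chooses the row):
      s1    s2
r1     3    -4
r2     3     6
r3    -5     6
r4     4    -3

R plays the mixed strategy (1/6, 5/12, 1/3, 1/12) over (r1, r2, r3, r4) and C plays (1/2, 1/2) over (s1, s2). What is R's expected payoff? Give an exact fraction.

2

Against (1/2, 1/2), each row's expected payoff is r1: -1/2; r2: 9/2; r3: 1/2; r4: 1/2.
Taking the (1/6, 5/12, 1/3, 1/12)-weighted average: (1/6)·(-1/2) + (5/12)·(9/2) + (1/3)·(1/2) + (1/12)·(1/2) = 2.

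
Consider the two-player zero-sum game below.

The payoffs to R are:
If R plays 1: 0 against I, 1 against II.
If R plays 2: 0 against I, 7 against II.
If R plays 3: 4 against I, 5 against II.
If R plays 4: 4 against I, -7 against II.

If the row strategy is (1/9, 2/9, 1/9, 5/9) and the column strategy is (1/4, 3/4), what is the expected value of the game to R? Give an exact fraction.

-7/12

Against (1/4, 3/4), each row's expected payoff is 1: 3/4; 2: 21/4; 3: 19/4; 4: -17/4.
Taking the (1/9, 2/9, 1/9, 5/9)-weighted average: (1/9)·(3/4) + (2/9)·(21/4) + (1/9)·(19/4) + (5/9)·(-17/4) = -7/12.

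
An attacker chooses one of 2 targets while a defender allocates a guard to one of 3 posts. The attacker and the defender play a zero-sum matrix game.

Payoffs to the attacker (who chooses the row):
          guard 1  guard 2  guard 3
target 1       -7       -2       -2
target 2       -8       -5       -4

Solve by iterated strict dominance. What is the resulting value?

-7

Row target 2 is strictly dominated by row target 1 (-7>-8, -2>-5, -2>-4); eliminate target 2.
Column guard 3 is strictly dominated by guard 1 for the defender (-7<-2); eliminate guard 3.
Column guard 2 is strictly dominated by guard 1 for the defender (-7<-2); eliminate guard 2.
Only (target 1, guard 1) remains, with payoff -7.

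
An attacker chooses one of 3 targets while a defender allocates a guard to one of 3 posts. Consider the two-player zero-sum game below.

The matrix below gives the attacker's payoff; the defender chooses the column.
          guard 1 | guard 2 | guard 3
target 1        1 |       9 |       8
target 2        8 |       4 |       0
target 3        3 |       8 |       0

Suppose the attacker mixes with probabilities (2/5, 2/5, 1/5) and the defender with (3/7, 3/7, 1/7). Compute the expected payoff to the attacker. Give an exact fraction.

Against (3/7, 3/7, 1/7), each row's expected payoff is target 1: 38/7; target 2: 36/7; target 3: 33/7.
Taking the (2/5, 2/5, 1/5)-weighted average: (2/5)·(38/7) + (2/5)·(36/7) + (1/5)·(33/7) = 181/35.

181/35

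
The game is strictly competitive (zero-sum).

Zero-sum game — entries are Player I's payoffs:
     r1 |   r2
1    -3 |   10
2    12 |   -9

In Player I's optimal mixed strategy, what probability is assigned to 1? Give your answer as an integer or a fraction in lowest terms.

21/34

Row minima are -3 and -9, so Player I's maximin is -3; column maxima are 12 and 10, so Player II's minimax is 10. These differ, so the equilibrium is in mixed strategies.
Let Player I play 1 with probability p. Player II is indifferent when −3p + 12(1−p) = 10p − 9(1−p), giving p = 21/34.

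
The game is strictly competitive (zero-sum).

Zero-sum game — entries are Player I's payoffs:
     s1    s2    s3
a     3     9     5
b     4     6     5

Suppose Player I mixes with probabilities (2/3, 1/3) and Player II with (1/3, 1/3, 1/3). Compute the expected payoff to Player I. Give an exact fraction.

49/9

Against (1/3, 1/3, 1/3), each row's expected payoff is a: 17/3; b: 5.
Taking the (2/3, 1/3)-weighted average: (2/3)·(17/3) + (1/3)·(5) = 49/9.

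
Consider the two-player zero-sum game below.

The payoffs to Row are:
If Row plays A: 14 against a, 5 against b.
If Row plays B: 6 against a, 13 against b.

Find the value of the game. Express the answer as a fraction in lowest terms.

Row minima are 5 and 6, so Row's maximin is 6; column maxima are 14 and 13, so Column's minimax is 13. These differ, so the equilibrium is in mixed strategies.
Let Row play A with probability p. Column is indifferent when 14p + 6(1−p) = 5p + 13(1−p), giving p = 7/16.
Let Column play a with probability q. Row is indifferent when 14q + 5(1−q) = 6q + 13(1−q), giving q = 1/2.
The value is 14·(1/2) + (5)·(1/2) = 19/2.

19/2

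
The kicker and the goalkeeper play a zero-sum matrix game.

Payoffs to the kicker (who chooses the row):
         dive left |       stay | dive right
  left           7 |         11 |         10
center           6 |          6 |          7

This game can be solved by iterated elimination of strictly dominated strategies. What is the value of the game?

7

Row center is strictly dominated by row left (7>6, 11>6, 10>7); eliminate center.
Column stay is strictly dominated by dive left for the goalkeeper (7<11); eliminate stay.
Column dive right is strictly dominated by dive left for the goalkeeper (7<10); eliminate dive right.
Only (left, dive left) remains, with payoff 7.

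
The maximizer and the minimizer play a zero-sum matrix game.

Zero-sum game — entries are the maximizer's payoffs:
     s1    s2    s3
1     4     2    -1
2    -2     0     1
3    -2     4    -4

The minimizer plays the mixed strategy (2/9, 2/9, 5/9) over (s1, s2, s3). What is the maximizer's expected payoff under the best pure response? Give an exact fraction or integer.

1: (4)·(2/9) + (2)·(2/9) + (-1)·(5/9) = 7/9.
2: (-2)·(2/9) + (0)·(2/9) + (1)·(5/9) = 1/9.
3: (-2)·(2/9) + (4)·(2/9) + (-4)·(5/9) = -16/9.
The best pure response is 1 with expected payoff 7/9.

7/9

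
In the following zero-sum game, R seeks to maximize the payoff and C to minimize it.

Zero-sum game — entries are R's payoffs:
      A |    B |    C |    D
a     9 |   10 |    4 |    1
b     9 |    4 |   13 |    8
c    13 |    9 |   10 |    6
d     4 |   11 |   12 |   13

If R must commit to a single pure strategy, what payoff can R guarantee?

The worst-case payoff for each row is a: 1, b: 4, c: 6, d: 4.
The best of these is 6.

6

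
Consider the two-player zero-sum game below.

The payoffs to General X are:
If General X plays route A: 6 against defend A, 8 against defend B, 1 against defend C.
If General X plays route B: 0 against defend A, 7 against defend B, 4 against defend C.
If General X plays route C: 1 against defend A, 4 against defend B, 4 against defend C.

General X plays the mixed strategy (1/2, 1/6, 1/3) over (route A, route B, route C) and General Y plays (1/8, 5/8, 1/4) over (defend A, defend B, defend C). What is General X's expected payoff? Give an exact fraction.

Against (1/8, 5/8, 1/4), each row's expected payoff is route A: 6; route B: 43/8; route C: 29/8.
Taking the (1/2, 1/6, 1/3)-weighted average: (1/2)·(6) + (1/6)·(43/8) + (1/3)·(29/8) = 245/48.

245/48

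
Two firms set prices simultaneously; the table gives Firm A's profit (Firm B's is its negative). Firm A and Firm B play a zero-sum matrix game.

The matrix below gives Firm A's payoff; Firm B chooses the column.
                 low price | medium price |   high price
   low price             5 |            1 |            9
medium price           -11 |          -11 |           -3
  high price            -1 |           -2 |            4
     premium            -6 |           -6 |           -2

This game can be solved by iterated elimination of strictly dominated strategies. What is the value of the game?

1

Column high price is strictly dominated by low price for Firm B (5<9, -11<-3, -1<4, -6<-2); eliminate high price.
Row medium price is strictly dominated by row low price (5>-11, 1>-11); eliminate medium price.
Row high price is strictly dominated by row low price (5>-1, 1>-2); eliminate high price.
Row premium is strictly dominated by row low price (5>-6, 1>-6); eliminate premium.
Column low price is strictly dominated by medium price for Firm B (1<5); eliminate low price.
Only (low price, medium price) remains, with payoff 1.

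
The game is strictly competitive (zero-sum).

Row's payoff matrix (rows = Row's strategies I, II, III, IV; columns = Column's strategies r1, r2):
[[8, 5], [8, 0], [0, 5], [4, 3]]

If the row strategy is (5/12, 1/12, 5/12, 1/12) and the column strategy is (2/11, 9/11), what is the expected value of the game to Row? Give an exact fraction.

581/132

Against (2/11, 9/11), each row's expected payoff is I: 61/11; II: 16/11; III: 45/11; IV: 35/11.
Taking the (5/12, 1/12, 5/12, 1/12)-weighted average: (5/12)·(61/11) + (1/12)·(16/11) + (5/12)·(45/11) + (1/12)·(35/11) = 581/132.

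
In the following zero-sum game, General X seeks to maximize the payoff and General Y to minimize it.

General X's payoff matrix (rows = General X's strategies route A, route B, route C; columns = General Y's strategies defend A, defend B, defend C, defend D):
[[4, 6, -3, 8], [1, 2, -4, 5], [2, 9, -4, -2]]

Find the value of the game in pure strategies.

Row minima: -3, -4, -4 → General X's maximin is -3.
Column maxima: 4, 9, -3, 8 → General Y's minimax is -3.
They coincide at (route A, defend C), so the value is -3.

-3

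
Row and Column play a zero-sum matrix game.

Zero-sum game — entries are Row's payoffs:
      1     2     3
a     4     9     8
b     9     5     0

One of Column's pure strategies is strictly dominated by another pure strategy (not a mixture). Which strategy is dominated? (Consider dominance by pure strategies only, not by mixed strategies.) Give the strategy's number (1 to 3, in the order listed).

2

Column prefers columns that give Row less. Compare 2 with 3: 8 < 9, 0 < 5.
So 3 strictly dominates 2 for Column; 2 is strictly dominated.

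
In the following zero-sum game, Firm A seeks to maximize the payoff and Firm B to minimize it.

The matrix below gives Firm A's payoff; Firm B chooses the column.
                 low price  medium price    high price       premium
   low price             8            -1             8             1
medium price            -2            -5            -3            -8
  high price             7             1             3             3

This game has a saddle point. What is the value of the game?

Row minima: -1, -8, 1 → Firm A's maximin is 1.
Column maxima: 8, 1, 8, 3 → Firm B's minimax is 1.
They coincide at (high price, medium price), so the value is 1.

1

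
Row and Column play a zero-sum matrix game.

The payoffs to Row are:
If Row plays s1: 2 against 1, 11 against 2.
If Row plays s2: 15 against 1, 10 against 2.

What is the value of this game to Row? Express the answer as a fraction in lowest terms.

145/14

Row minima are 2 and 10, so Row's maximin is 10; column maxima are 15 and 11, so Column's minimax is 11. These differ, so the equilibrium is in mixed strategies.
Let Row play s1 with probability p. Column is indifferent when 2p + 15(1−p) = 11p + 10(1−p), giving p = 5/14.
Let Column play 1 with probability q. Row is indifferent when 2q + 11(1−q) = 15q + 10(1−q), giving q = 1/14.
The value is 2·(1/14) + (11)·(13/14) = 145/14.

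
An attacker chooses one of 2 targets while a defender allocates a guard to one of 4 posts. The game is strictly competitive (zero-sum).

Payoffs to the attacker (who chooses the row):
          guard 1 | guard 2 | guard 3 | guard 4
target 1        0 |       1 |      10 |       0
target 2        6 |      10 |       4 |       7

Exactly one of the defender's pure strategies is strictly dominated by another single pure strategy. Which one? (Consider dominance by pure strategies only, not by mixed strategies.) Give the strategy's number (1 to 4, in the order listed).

2

The defender prefers columns that give the attacker less. Compare guard 2 with guard 1: 0 < 1, 6 < 10.
So guard 1 strictly dominates guard 2 for the defender; guard 2 is strictly dominated.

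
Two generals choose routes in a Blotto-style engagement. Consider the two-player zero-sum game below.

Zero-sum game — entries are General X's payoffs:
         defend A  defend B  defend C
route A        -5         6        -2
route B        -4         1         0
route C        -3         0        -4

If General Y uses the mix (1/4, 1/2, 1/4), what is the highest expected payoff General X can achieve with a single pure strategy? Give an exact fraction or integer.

5/4

route A: (-5)·(1/4) + (6)·(1/2) + (-2)·(1/4) = 5/4.
route B: (-4)·(1/4) + (1)·(1/2) + (0)·(1/4) = -1/2.
route C: (-3)·(1/4) + (0)·(1/2) + (-4)·(1/4) = -7/4.
The best pure response is route A with expected payoff 5/4.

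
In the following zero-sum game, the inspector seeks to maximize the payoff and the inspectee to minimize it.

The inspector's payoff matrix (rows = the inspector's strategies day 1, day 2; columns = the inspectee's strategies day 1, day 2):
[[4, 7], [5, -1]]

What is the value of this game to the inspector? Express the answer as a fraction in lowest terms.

13/3

Row minima are 4 and -1, so the inspector's maximin is 4; column maxima are 5 and 7, so the inspectee's minimax is 5. These differ, so the equilibrium is in mixed strategies.
Let the inspector play day 1 with probability p. The inspectee is indifferent when 4p + 5(1−p) = 7p − (1−p), giving p = 2/3.
Let the inspectee play day 1 with probability q. The inspector is indifferent when 4q + 7(1−q) = 5q − (1−q), giving q = 8/9.
The value is 4·(8/9) + (7)·(1/9) = 13/3.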